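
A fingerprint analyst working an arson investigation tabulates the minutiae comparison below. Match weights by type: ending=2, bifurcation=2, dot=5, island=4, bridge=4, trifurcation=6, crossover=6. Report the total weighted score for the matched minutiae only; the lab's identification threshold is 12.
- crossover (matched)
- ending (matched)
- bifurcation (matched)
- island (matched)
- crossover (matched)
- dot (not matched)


Weighted minutiae match score:
  crossover: matched, +6 (running total 6)
  ending: matched, +2 (running total 8)
  bifurcation: matched, +2 (running total 10)
  island: matched, +4 (running total 14)
  crossover: matched, +6 (running total 20)
  dot: not matched, +0
Total score = 20
Threshold = 12; verdict = identification

20


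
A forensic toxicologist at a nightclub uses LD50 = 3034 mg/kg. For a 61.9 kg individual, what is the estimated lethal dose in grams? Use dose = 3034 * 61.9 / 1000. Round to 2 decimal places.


Lethal dose calculation:
Lethal dose = LD50 * body_weight / 1000
= 3034 * 61.9 / 1000
= 187804.6 / 1000
= 187.80 g

187.80


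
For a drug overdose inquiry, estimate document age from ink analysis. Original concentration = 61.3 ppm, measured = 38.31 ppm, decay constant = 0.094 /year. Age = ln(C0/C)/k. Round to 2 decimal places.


Document age estimation:
C0/C = 61.3 / 38.31 = 1.600104
ln(C0/C) = 0.470069
t = 0.470069 / 0.094 = 5.00 years

5.00


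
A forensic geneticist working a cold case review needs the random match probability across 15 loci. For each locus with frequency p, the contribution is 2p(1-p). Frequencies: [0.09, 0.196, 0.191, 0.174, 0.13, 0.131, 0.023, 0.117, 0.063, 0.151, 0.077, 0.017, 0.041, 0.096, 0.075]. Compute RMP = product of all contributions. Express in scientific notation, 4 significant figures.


Computing RMP for 15 loci:
Locus 1: 2 * 0.09 * 0.91 = 0.1638
Locus 2: 2 * 0.196 * 0.804 = 0.315168
Locus 3: 2 * 0.191 * 0.809 = 0.309038
Locus 4: 2 * 0.174 * 0.826 = 0.287448
Locus 5: 2 * 0.13 * 0.87 = 0.2262
Locus 6: 2 * 0.131 * 0.869 = 0.227678
Locus 7: 2 * 0.023 * 0.977 = 0.044942
Locus 8: 2 * 0.117 * 0.883 = 0.206622
Locus 9: 2 * 0.063 * 0.937 = 0.118062
Locus 10: 2 * 0.151 * 0.849 = 0.256398
Locus 11: 2 * 0.077 * 0.923 = 0.142142
Locus 12: 2 * 0.017 * 0.983 = 0.033422
Locus 13: 2 * 0.041 * 0.959 = 0.078638
Locus 14: 2 * 0.096 * 0.904 = 0.173568
Locus 15: 2 * 0.075 * 0.925 = 0.13875
RMP = 5.973e-13

5.973e-13


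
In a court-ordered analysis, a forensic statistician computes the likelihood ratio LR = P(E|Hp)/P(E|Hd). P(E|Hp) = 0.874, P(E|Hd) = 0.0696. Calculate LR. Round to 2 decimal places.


Likelihood ratio calculation:
LR = P(E|Hp) / P(E|Hd)
LR = 0.874 / 0.0696
LR = 12.56

12.56


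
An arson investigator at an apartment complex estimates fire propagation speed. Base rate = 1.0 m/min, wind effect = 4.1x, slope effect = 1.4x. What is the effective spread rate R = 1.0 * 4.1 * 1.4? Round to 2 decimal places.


Fire spread rate calculation:
R = R0 * wind_factor * slope_factor
= 1.0 * 4.1 * 1.4
= 4.1 * 1.4
= 5.74 m/min

5.74


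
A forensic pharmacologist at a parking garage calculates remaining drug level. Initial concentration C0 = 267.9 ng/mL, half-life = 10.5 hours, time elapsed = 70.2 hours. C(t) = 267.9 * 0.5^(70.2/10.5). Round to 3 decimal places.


Drug concentration decay:
Number of half-lives = t / t_half = 70.2 / 10.5 = 6.685714
Decay factor = 0.5^6.685714 = 0.00971403
C(t) = 267.9 * 0.00971403 = 2.602 ng/mL

2.602


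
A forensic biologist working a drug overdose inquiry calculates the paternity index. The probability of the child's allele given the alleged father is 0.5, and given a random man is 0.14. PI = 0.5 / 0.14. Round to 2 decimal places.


Paternity Index calculation:
PI = P(allele|father) / P(allele|random)
PI = 0.5 / 0.14
PI = 3.57

3.57


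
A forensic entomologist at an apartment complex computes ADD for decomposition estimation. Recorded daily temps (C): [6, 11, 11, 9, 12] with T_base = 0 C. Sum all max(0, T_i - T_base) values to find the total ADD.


Computing ADD day by day:
Day 1: max(0, 6 - 0) = 6
Day 2: max(0, 11 - 0) = 11
Day 3: max(0, 11 - 0) = 11
Day 4: max(0, 9 - 0) = 9
Day 5: max(0, 12 - 0) = 12
Total ADD = 49

49


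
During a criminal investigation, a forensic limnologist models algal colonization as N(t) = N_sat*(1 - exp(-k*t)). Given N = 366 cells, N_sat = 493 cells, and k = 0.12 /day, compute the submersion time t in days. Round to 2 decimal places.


PMSI from diatom colonization curve:
N / N_sat = 366 / 493 = 0.742394
1 - N/N_sat = 0.257606
ln(1 - N/N_sat) = -1.356324
t = -ln(1 - N/N_sat) / k = -(-1.356324) / 0.12 = 11.30 days

11.30


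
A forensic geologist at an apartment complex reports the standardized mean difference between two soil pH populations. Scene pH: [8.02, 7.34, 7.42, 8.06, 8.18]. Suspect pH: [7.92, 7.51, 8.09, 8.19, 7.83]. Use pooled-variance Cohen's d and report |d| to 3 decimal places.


Pooled-variance Cohen's d for soil pH comparison:
Scene mean = 39.02 / 5 = 7.804
Suspect mean = 39.54 / 5 = 7.908
Scene sample variance s_s^2 = 0.15408
Suspect sample variance s_c^2 = 0.06932
Pooled variance = ((n_s-1)*s_s^2 + (n_c-1)*s_c^2) / (n_s + n_c - 2) = 0.1117
Pooled SD = sqrt(0.1117) = 0.334215
Mean difference = -0.104
|d| = |-0.104| / 0.334215 = 0.311

0.311


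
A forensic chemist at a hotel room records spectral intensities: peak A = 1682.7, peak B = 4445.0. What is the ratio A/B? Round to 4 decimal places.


Spectral peak ratio:
Peak A = 1682.7 counts
Peak B = 4445.0 counts
Ratio = 1682.7 / 4445.0 = 0.3786

0.3786


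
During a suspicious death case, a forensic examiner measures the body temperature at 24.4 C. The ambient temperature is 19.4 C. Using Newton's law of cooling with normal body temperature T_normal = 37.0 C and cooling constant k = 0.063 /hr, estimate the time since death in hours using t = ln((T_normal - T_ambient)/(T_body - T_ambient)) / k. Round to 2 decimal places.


Using Newton's law of cooling:
t = ln((T_normal - T_ambient) / (T_body - T_ambient)) / k
T_normal - T_ambient = 17.6
T_body - T_ambient = 5.0
Ratio = 3.52
ln(ratio) = 1.258461
t = 1.258461 / 0.063 = 19.98 hours

19.98


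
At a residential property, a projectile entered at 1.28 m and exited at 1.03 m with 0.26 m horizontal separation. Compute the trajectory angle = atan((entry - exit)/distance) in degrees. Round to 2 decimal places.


Bullet trajectory angle:
Height difference = 1.28 - 1.03 = 0.25 m
angle = atan(0.25 / 0.26)
angle = atan(0.961538)
angle = 43.88 degrees

43.88


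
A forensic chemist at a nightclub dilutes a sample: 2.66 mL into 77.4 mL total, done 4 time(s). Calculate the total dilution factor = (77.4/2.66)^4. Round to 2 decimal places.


Dilution factor calculation:
Single dilution = V_total / V_sample = 77.4 / 2.66 ≈ 29.097744
Number of dilutions = 4
Total DF = (77.4 / 2.66)^4 (full precision, rounded at the end) = 716864.87

716864.87


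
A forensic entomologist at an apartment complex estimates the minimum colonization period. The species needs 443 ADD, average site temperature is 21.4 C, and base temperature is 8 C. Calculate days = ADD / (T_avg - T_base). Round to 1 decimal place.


Insect development time:
Effective temperature = avg_temp - T_base = 21.4 - 8 = 13.4 C
Days = ADD / effective_temp = 443 / 13.4 = 33.1 days

33.1


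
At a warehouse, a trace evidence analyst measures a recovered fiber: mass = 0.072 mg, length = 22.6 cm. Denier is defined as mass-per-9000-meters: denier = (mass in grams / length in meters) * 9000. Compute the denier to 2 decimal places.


Denier calculation:
Mass in grams = 0.072 mg / 1000 = 0.000072 g
Length in meters = 22.6 cm / 100 = 0.226 m
Linear density = mass / length = 0.000072 / 0.226 = 0.00031858 g/m
Denier = (g/m) * 9000 = 0.00031858 * 9000 = 2.87

2.87


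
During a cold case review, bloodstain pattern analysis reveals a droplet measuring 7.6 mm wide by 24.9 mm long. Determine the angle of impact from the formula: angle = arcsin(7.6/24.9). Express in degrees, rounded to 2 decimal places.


Blood spatter impact angle calculation:
width / length = 7.6 / 24.9 = 0.305221
angle = arcsin(0.305221)
angle = 17.77 degrees

17.77


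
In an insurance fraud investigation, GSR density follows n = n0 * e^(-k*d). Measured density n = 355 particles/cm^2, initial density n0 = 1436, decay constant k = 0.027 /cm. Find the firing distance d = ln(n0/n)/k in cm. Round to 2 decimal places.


GSR distance calculation:
n0/n = 1436 / 355 = 4.04507
ln(n0/n) = 1.397499
d = 1.397499 / 0.027 = 51.76 cm

51.76


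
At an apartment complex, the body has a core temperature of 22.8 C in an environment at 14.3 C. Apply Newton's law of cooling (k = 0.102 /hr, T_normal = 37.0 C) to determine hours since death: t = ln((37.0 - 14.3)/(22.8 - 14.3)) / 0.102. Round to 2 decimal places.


Using Newton's law of cooling:
t = ln((T_normal - T_ambient) / (T_body - T_ambient)) / k
T_normal - T_ambient = 22.7
T_body - T_ambient = 8.5
Ratio = 2.670588
ln(ratio) = 0.982299
t = 0.982299 / 0.102 = 9.63 hours

9.63


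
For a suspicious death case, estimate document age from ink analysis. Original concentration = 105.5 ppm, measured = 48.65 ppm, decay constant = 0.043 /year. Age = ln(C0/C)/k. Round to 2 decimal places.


Document age estimation:
C0/C = 105.5 / 48.65 = 2.168551
ln(C0/C) = 0.774059
t = 0.774059 / 0.043 = 18.00 years

18.00


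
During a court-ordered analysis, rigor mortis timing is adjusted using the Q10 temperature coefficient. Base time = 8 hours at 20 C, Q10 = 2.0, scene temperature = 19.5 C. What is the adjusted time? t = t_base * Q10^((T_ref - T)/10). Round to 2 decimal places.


Rigor mortis time adjustment:
Exponent = (T_ref - T_actual) / 10 = (20 - 19.5) / 10 = 0.05
Q10 factor = 2.0^0.05 = 1.03526
t_adjusted = 8 * 1.03526 = 8.28 hours

8.28


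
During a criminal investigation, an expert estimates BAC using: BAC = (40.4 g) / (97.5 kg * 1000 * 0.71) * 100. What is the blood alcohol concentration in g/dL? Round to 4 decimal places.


Applying the Widmark formula:
BAC = (dose_g / (body_wt * 1000 * r)) * 100
Denominator = 97.5 * 1000 * 0.71 = 69225
BAC = (40.4 / 69225) * 100
BAC = 0.0584 g/dL

0.0584


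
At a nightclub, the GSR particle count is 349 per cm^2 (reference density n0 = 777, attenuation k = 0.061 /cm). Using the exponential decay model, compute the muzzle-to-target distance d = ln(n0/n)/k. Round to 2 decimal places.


GSR distance calculation:
n0/n = 777 / 349 = 2.226361
ln(n0/n) = 0.800368
d = 0.800368 / 0.061 = 13.12 cm

13.12


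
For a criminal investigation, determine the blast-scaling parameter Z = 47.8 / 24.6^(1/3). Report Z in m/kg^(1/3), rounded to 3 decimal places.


Scaled distance calculation:
W^(1/3) = 24.6^(1/3) = 2.908339
Z = R / W^(1/3) = 47.8 / 2.908339
Z = 16.435 m/kg^(1/3)

16.435


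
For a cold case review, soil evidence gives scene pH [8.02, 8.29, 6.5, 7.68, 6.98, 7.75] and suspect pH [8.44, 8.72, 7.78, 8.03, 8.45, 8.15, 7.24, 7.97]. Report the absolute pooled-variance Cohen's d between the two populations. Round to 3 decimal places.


Pooled-variance Cohen's d for soil pH comparison:
Scene mean = 45.22 / 6 = 7.536667
Suspect mean = 64.78 / 8 = 8.0975
Scene sample variance s_s^2 = 0.450347
Suspect sample variance s_c^2 = 0.212679
Pooled variance = ((n_s-1)*s_s^2 + (n_c-1)*s_c^2) / (n_s + n_c - 2) = 0.311707
Pooled SD = sqrt(0.311707) = 0.558307
Mean difference = -0.560833
|d| = |-0.560833| / 0.558307 = 1.005

1.005


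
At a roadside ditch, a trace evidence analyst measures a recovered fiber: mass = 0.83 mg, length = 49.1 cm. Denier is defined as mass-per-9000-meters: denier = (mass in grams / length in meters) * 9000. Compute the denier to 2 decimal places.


Denier calculation:
Mass in grams = 0.83 mg / 1000 = 0.00083 g
Length in meters = 49.1 cm / 100 = 0.491 m
Linear density = mass / length = 0.00083 / 0.491 = 0.00169043 g/m
Denier = (g/m) * 9000 = 0.00169043 * 9000 = 15.21

15.21


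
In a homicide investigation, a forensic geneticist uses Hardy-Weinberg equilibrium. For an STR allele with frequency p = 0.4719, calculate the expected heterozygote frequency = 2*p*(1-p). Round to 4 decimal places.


Hardy-Weinberg heterozygote frequency:
q = 1 - p = 1 - 0.4719 = 0.5281
2pq = 2 * 0.4719 * 0.5281 = 0.4984

0.4984


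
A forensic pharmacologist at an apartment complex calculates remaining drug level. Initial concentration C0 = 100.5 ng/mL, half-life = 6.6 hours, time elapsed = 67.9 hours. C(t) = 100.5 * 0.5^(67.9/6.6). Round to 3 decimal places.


Drug concentration decay:
Number of half-lives = t / t_half = 67.9 / 6.6 = 10.287879
Decay factor = 0.5^10.287879 = 0.00079991
C(t) = 100.5 * 0.00079991 = 0.080 ng/mL

0.080


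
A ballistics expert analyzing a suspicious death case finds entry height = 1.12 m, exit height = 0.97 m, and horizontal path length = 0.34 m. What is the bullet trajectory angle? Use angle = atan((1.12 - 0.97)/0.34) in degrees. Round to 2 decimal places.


Bullet trajectory angle:
Height difference = 1.12 - 0.97 = 0.15 m
angle = atan(0.15 / 0.34)
angle = atan(0.441176)
angle = 23.81 degrees

23.81


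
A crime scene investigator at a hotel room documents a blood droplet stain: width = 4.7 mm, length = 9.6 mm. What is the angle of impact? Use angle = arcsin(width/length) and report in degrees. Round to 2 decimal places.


Blood spatter impact angle calculation:
width / length = 4.7 / 9.6 = 0.489583
angle = arcsin(0.489583)
angle = 29.31 degrees

29.31


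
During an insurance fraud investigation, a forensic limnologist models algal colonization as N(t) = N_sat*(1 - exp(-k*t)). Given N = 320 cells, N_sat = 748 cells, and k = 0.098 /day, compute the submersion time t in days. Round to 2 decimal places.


PMSI from diatom colonization curve:
N / N_sat = 320 / 748 = 0.427807
1 - N/N_sat = 0.572193
ln(1 - N/N_sat) = -0.558279
t = -ln(1 - N/N_sat) / k = -(-0.558279) / 0.098 = 5.70 days

5.70


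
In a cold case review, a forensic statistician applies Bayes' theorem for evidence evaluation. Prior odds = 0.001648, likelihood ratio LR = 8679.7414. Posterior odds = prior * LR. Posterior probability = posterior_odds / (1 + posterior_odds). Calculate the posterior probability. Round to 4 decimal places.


Bayesian evidence evaluation:
Posterior odds = prior_odds * LR = 0.001648 * 8679.7414 = 14.30421
Posterior probability = posterior_odds / (1 + posterior_odds)
= 14.30421 / (1 + 14.30421)
= 14.30421 / 15.30421
= 0.9347

0.9347


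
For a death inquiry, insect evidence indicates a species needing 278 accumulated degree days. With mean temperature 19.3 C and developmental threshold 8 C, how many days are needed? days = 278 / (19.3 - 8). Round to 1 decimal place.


Insect development time:
Effective temperature = avg_temp - T_base = 19.3 - 8 = 11.3 C
Days = ADD / effective_temp = 278 / 11.3 = 24.6 days

24.6


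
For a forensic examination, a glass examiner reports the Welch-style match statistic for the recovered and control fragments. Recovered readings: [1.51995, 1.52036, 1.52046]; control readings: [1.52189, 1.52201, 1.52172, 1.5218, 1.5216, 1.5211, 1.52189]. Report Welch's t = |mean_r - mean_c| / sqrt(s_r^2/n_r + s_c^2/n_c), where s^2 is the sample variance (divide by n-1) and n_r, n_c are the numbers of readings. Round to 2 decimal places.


Welch's t-criterion for glass RI comparison:
Recovered mean = sum / n_r = 4.56077 / 3 = 1.5202567
Control mean = sum / n_c = 10.65201 / 7 = 1.5217157
Recovered sample variance s_r^2 = 7.30333e-08
Control sample variance s_c^2 = 9.11619e-08
Welch SE (unpooled) = sqrt(s_r^2/n_r + s_c^2/n_c) = sqrt(2.43444e-08 + 1.30231e-08) = sqrt(3.73675e-08) = 0.000193307
|mean_r - mean_c| = 0.00145905
t = 0.00145905 / 0.000193307 = 7.55

7.55


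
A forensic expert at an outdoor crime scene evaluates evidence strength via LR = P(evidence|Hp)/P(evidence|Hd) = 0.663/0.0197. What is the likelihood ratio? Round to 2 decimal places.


Likelihood ratio calculation:
LR = P(E|Hp) / P(E|Hd)
LR = 0.663 / 0.0197
LR = 33.65

33.65


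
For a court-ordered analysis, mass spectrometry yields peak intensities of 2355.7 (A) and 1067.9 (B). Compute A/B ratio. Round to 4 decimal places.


Spectral peak ratio:
Peak A = 2355.7 counts
Peak B = 1067.9 counts
Ratio = 2355.7 / 1067.9 = 2.2059

2.2059


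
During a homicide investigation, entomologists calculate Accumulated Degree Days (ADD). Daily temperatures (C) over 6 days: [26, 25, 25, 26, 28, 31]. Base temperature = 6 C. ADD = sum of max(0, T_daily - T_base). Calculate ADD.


Computing ADD day by day:
Day 1: max(0, 26 - 6) = 20
Day 2: max(0, 25 - 6) = 19
Day 3: max(0, 25 - 6) = 19
Day 4: max(0, 26 - 6) = 20
Day 5: max(0, 28 - 6) = 22
Day 6: max(0, 31 - 6) = 25
Total ADD = 125

125


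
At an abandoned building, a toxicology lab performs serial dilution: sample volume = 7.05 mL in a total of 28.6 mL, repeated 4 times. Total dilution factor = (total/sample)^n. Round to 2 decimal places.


Dilution factor calculation:
Single dilution = V_total / V_sample = 28.6 / 7.05 ≈ 4.056738
Number of dilutions = 4
Total DF = (28.6 / 7.05)^4 (full precision, rounded at the end) = 270.84

270.84


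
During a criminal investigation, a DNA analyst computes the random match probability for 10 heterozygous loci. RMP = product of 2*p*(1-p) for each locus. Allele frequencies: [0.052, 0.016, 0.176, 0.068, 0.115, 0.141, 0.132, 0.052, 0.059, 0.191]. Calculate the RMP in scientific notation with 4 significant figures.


Computing RMP for 10 loci:
Locus 1: 2 * 0.052 * 0.948 = 0.098592
Locus 2: 2 * 0.016 * 0.984 = 0.031488
Locus 3: 2 * 0.176 * 0.824 = 0.290048
Locus 4: 2 * 0.068 * 0.932 = 0.126752
Locus 5: 2 * 0.115 * 0.885 = 0.20355
Locus 6: 2 * 0.141 * 0.859 = 0.242238
Locus 7: 2 * 0.132 * 0.868 = 0.229152
Locus 8: 2 * 0.052 * 0.948 = 0.098592
Locus 9: 2 * 0.059 * 0.941 = 0.111038
Locus 10: 2 * 0.191 * 0.809 = 0.309038
RMP = 4.363e-09

4.363e-09


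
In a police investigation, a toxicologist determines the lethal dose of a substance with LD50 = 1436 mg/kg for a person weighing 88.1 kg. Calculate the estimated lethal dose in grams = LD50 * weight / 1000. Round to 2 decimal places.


Lethal dose calculation:
Lethal dose = LD50 * body_weight / 1000
= 1436 * 88.1 / 1000
= 126511.6 / 1000
= 126.51 g

126.51


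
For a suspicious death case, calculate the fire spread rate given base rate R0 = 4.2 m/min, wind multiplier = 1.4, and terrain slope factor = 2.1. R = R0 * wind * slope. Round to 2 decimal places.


Fire spread rate calculation:
R = R0 * wind_factor * slope_factor
= 4.2 * 1.4 * 2.1
= 5.88 * 2.1
= 12.35 m/min

12.35


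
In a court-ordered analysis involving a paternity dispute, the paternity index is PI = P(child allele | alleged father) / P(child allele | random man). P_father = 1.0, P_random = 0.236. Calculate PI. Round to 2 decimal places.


Paternity Index calculation:
PI = P(allele|father) / P(allele|random)
PI = 1.0 / 0.236
PI = 4.24

4.24


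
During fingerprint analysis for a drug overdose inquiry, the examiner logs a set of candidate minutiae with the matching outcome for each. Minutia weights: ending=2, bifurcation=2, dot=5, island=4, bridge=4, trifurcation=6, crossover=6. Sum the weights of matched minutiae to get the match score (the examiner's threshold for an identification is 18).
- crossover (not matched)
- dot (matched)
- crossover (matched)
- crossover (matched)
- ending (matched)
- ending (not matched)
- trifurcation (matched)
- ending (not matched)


Weighted minutiae match score:
  crossover: not matched, +0
  dot: matched, +5 (running total 5)
  crossover: matched, +6 (running total 11)
  crossover: matched, +6 (running total 17)
  ending: matched, +2 (running total 19)
  ending: not matched, +0
  trifurcation: matched, +6 (running total 25)
  ending: not matched, +0
Total score = 25
Threshold = 18; verdict = identification

25


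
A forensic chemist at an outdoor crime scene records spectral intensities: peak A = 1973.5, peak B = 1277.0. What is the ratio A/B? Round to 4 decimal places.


Spectral peak ratio:
Peak A = 1973.5 counts
Peak B = 1277.0 counts
Ratio = 1973.5 / 1277.0 = 1.5454

1.5454


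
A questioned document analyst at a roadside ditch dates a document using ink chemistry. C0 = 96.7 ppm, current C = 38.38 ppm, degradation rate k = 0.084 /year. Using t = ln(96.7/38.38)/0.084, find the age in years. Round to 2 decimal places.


Document age estimation:
C0/C = 96.7 / 38.38 = 2.519541
ln(C0/C) = 0.924077
t = 0.924077 / 0.084 = 11.00 years

11.00


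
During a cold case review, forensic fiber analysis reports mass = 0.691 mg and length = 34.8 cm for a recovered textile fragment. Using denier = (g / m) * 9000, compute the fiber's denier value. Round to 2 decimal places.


Denier calculation:
Mass in grams = 0.691 mg / 1000 = 0.000691 g
Length in meters = 34.8 cm / 100 = 0.348 m
Linear density = mass / length = 0.000691 / 0.348 = 0.00198563 g/m
Denier = (g/m) * 9000 = 0.00198563 * 9000 = 17.87

17.87


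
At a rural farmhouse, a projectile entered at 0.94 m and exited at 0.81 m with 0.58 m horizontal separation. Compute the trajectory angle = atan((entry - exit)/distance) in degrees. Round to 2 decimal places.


Bullet trajectory angle:
Height difference = 0.94 - 0.81 = 0.13 m
angle = atan(0.13 / 0.58)
angle = atan(0.224138)
angle = 12.63 degrees

12.63


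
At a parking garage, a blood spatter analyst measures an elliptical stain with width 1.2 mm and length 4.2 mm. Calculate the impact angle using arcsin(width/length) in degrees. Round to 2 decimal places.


Blood spatter impact angle calculation:
width / length = 1.2 / 4.2 = 0.285714
angle = arcsin(0.285714)
angle = 16.60 degrees

16.60


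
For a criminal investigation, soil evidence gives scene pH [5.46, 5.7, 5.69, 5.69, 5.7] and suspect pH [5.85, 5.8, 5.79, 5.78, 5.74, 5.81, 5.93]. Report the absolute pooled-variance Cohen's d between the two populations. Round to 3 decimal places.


Pooled-variance Cohen's d for soil pH comparison:
Scene mean = 28.24 / 5 = 5.648
Suspect mean = 40.7 / 7 = 5.814286
Scene sample variance s_s^2 = 0.01107
Suspect sample variance s_c^2 = 0.003695
Pooled variance = ((n_s-1)*s_s^2 + (n_c-1)*s_c^2) / (n_s + n_c - 2) = 0.006645
Pooled SD = sqrt(0.006645) = 0.081517
Mean difference = -0.166286
|d| = |-0.166286| / 0.081517 = 2.040

2.040


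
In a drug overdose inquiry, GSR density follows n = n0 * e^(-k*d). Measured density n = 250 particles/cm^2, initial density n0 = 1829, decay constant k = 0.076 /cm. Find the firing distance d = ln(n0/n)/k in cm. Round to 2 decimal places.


GSR distance calculation:
n0/n = 1829 / 250 = 7.316
ln(n0/n) = 1.990064
d = 1.990064 / 0.076 = 26.19 cm

26.19


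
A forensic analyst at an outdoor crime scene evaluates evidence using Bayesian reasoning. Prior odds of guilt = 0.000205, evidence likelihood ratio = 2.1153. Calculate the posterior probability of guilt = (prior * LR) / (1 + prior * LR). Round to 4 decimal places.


Bayesian evidence evaluation:
Posterior odds = prior_odds * LR = 0.000205 * 2.1153 = 0.0004336365
Posterior probability = posterior_odds / (1 + posterior_odds)
= 0.0004336365 / (1 + 0.0004336365)
= 0.0004336365 / 1.0004336365
= 0.0004

0.0004


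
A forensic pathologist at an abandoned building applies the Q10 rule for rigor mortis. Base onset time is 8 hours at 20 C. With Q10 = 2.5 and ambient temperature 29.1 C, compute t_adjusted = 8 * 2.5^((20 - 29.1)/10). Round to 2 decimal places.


Rigor mortis time adjustment:
Exponent = (T_ref - T_actual) / 10 = (20 - 29.1) / 10 = -0.91
Q10 factor = 2.5^-0.91 = 0.43438
t_adjusted = 8 * 0.43438 = 3.48 hours

3.48


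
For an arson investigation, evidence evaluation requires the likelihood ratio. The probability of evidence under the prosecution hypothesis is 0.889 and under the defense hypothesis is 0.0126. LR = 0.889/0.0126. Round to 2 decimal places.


Likelihood ratio calculation:
LR = P(E|Hp) / P(E|Hd)
LR = 0.889 / 0.0126
LR = 70.56

70.56


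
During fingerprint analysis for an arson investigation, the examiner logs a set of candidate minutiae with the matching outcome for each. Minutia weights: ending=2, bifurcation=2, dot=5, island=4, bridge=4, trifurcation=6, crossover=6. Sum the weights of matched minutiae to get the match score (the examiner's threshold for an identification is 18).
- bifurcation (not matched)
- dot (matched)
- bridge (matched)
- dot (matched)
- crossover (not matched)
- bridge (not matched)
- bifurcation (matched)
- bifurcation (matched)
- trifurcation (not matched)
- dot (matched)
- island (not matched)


Weighted minutiae match score:
  bifurcation: not matched, +0
  dot: matched, +5 (running total 5)
  bridge: matched, +4 (running total 9)
  dot: matched, +5 (running total 14)
  crossover: not matched, +0
  bridge: not matched, +0
  bifurcation: matched, +2 (running total 16)
  bifurcation: matched, +2 (running total 18)
  trifurcation: not matched, +0
  dot: matched, +5 (running total 23)
  island: not matched, +0
Total score = 23
Threshold = 18; verdict = identification

23


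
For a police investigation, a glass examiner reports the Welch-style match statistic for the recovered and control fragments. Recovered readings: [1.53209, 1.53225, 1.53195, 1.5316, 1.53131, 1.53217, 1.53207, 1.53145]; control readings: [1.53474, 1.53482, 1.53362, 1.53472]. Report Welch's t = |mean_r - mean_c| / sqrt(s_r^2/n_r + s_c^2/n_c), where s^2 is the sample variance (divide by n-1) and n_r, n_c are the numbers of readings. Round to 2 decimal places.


Welch's t-criterion for glass RI comparison:
Recovered mean = sum / n_r = 12.25489 / 8 = 1.5318612
Control mean = sum / n_c = 6.1379 / 4 = 1.534475
Recovered sample variance s_r^2 = 1.27355e-07
Control sample variance s_c^2 = 3.26767e-07
Welch SE (unpooled) = sqrt(s_r^2/n_r + s_c^2/n_c) = sqrt(1.59194e-08 + 8.16917e-08) = sqrt(9.76111e-08) = 0.000312428
|mean_r - mean_c| = 0.00261375
t = 0.00261375 / 0.000312428 = 8.37

8.37


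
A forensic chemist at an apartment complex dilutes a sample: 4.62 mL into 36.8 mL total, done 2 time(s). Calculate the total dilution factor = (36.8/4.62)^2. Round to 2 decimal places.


Dilution factor calculation:
Single dilution = V_total / V_sample = 36.8 / 4.62 ≈ 7.965368
Number of dilutions = 2
Total DF = (36.8 / 4.62)^2 (full precision, rounded at the end) = 63.45

63.45


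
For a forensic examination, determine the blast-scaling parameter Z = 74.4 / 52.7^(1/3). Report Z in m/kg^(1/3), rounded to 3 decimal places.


Scaled distance calculation:
W^(1/3) = 52.7^(1/3) = 3.749185
Z = R / W^(1/3) = 74.4 / 3.749185
Z = 19.844 m/kg^(1/3)

19.844


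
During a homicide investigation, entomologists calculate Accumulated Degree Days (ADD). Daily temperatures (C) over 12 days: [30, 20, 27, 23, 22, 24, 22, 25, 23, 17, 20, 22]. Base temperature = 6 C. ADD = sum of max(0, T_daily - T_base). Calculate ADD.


Computing ADD day by day:
Day 1: max(0, 30 - 6) = 24
Day 2: max(0, 20 - 6) = 14
Day 3: max(0, 27 - 6) = 21
Day 4: max(0, 23 - 6) = 17
Day 5: max(0, 22 - 6) = 16
Day 6: max(0, 24 - 6) = 18
Day 7: max(0, 22 - 6) = 16
Day 8: max(0, 25 - 6) = 19
Day 9: max(0, 23 - 6) = 17
Day 10: max(0, 17 - 6) = 11
Day 11: max(0, 20 - 6) = 14
Day 12: max(0, 22 - 6) = 16
Total ADD = 203

203


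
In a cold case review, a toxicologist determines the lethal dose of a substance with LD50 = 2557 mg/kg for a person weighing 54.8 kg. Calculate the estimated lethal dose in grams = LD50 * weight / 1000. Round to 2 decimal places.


Lethal dose calculation:
Lethal dose = LD50 * body_weight / 1000
= 2557 * 54.8 / 1000
= 140123.6 / 1000
= 140.12 g

140.12


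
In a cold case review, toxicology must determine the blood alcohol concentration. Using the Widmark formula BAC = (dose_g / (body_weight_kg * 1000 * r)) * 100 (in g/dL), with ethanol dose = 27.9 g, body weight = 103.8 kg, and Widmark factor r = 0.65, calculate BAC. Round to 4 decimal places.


Applying the Widmark formula:
BAC = (dose_g / (body_wt * 1000 * r)) * 100
Denominator = 103.8 * 1000 * 0.65 = 67470
BAC = (27.9 / 67470) * 100
BAC = 0.0414 g/dL

0.0414


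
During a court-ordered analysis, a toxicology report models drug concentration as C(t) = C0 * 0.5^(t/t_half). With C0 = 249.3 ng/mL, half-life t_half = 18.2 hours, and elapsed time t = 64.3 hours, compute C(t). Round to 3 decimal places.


Drug concentration decay:
Number of half-lives = t / t_half = 64.3 / 18.2 = 3.532967
Decay factor = 0.5^3.532967 = 0.08639149
C(t) = 249.3 * 0.08639149 = 21.537 ng/mL

21.537


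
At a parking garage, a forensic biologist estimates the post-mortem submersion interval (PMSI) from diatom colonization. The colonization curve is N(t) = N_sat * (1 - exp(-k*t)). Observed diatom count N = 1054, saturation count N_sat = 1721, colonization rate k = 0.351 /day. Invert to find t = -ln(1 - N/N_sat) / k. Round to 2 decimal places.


PMSI from diatom colonization curve:
N / N_sat = 1054 / 1721 = 0.612435
1 - N/N_sat = 0.387565
ln(1 - N/N_sat) = -0.947872
t = -ln(1 - N/N_sat) / k = -(-0.947872) / 0.351 = 2.70 days

2.70


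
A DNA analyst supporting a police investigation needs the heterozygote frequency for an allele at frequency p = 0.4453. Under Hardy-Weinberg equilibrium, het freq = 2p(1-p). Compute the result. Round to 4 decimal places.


Hardy-Weinberg heterozygote frequency:
q = 1 - p = 1 - 0.4453 = 0.5547
2pq = 2 * 0.4453 * 0.5547 = 0.4940

0.4940


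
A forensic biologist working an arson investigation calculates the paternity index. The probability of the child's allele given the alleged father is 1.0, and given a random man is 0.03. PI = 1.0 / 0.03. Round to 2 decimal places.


Paternity Index calculation:
PI = P(allele|father) / P(allele|random)
PI = 1.0 / 0.03
PI = 33.33

33.33


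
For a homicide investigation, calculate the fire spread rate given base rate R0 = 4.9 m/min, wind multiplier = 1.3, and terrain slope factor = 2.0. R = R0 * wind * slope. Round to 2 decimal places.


Fire spread rate calculation:
R = R0 * wind_factor * slope_factor
= 4.9 * 1.3 * 2.0
= 6.37 * 2.0
= 12.74 m/min

12.74


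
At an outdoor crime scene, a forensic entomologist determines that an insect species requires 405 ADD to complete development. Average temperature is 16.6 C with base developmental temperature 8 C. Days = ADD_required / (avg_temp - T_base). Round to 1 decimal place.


Insect development time:
Effective temperature = avg_temp - T_base = 16.6 - 8 = 8.6 C
Days = ADD / effective_temp = 405 / 8.6 = 47.1 days

47.1


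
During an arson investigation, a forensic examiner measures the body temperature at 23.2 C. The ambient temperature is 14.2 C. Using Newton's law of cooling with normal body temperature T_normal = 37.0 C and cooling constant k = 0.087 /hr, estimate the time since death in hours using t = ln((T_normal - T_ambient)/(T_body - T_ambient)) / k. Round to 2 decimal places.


Using Newton's law of cooling:
t = ln((T_normal - T_ambient) / (T_body - T_ambient)) / k
T_normal - T_ambient = 22.8
T_body - T_ambient = 9.0
Ratio = 2.533333
ln(ratio) = 0.929536
t = 0.929536 / 0.087 = 10.68 hours

10.68


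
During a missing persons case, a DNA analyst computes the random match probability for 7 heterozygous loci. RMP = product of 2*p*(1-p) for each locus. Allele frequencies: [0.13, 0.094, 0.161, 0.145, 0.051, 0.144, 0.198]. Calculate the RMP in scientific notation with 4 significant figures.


Computing RMP for 7 loci:
Locus 1: 2 * 0.13 * 0.87 = 0.2262
Locus 2: 2 * 0.094 * 0.906 = 0.170328
Locus 3: 2 * 0.161 * 0.839 = 0.270158
Locus 4: 2 * 0.145 * 0.855 = 0.24795
Locus 5: 2 * 0.051 * 0.949 = 0.096798
Locus 6: 2 * 0.144 * 0.856 = 0.246528
Locus 7: 2 * 0.198 * 0.802 = 0.317592
RMP = 1.956e-05

1.956e-05


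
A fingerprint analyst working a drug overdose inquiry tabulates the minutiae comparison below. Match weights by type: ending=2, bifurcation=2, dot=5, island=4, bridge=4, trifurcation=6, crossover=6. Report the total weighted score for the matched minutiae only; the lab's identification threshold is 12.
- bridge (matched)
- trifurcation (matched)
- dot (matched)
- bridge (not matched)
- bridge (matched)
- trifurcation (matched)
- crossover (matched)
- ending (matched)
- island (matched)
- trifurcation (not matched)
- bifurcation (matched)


Weighted minutiae match score:
  bridge: matched, +4 (running total 4)
  trifurcation: matched, +6 (running total 10)
  dot: matched, +5 (running total 15)
  bridge: not matched, +0
  bridge: matched, +4 (running total 19)
  trifurcation: matched, +6 (running total 25)
  crossover: matched, +6 (running total 31)
  ending: matched, +2 (running total 33)
  island: matched, +4 (running total 37)
  trifurcation: not matched, +0
  bifurcation: matched, +2 (running total 39)
Total score = 39
Threshold = 12; verdict = identification

39


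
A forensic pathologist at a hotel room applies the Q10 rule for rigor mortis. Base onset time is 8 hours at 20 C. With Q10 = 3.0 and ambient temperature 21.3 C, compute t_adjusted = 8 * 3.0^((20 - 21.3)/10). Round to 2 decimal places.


Rigor mortis time adjustment:
Exponent = (T_ref - T_actual) / 10 = (20 - 21.3) / 10 = -0.13
Q10 factor = 3.0^-0.13 = 0.86691
t_adjusted = 8 * 0.86691 = 6.94 hours

6.94


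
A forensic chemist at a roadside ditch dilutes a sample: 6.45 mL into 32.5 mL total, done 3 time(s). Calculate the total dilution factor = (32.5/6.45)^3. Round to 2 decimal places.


Dilution factor calculation:
Single dilution = V_total / V_sample = 32.5 / 6.45 ≈ 5.03876
Number of dilutions = 3
Total DF = (32.5 / 6.45)^3 (full precision, rounded at the end) = 127.93

127.93


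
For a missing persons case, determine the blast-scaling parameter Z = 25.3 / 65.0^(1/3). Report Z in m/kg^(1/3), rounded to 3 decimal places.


Scaled distance calculation:
W^(1/3) = 65.0^(1/3) = 4.020726
Z = R / W^(1/3) = 25.3 / 4.020726
Z = 6.292 m/kg^(1/3)

6.292


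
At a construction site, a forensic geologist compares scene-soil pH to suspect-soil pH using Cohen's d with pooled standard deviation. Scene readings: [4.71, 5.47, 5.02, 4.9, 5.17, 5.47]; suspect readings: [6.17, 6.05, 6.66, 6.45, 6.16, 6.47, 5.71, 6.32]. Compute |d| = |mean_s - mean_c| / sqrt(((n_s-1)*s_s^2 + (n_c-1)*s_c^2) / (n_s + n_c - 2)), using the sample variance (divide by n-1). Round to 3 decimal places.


Pooled-variance Cohen's d for soil pH comparison:
Scene mean = 30.74 / 6 = 5.123333
Suspect mean = 49.99 / 8 = 6.24875
Scene sample variance s_s^2 = 0.094787
Suspect sample variance s_c^2 = 0.086784
Pooled variance = ((n_s-1)*s_s^2 + (n_c-1)*s_c^2) / (n_s + n_c - 2) = 0.090118
Pooled SD = sqrt(0.090118) = 0.300197
Mean difference = -1.125417
|d| = |-1.125417| / 0.300197 = 3.749

3.749


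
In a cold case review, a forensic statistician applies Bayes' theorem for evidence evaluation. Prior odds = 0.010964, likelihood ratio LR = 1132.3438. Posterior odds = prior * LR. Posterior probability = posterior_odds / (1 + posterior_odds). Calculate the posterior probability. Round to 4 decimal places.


Bayesian evidence evaluation:
Posterior odds = prior_odds * LR = 0.010964 * 1132.3438 = 12.41502
Posterior probability = posterior_odds / (1 + posterior_odds)
= 12.41502 / (1 + 12.41502)
= 12.41502 / 13.41502
= 0.9255

0.9255


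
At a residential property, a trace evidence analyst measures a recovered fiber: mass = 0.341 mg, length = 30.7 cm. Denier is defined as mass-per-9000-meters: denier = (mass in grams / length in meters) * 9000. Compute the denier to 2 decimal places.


Denier calculation:
Mass in grams = 0.341 mg / 1000 = 0.000341 g
Length in meters = 30.7 cm / 100 = 0.307 m
Linear density = mass / length = 0.000341 / 0.307 = 0.00111075 g/m
Denier = (g/m) * 9000 = 0.00111075 * 9000 = 10.00

10.00


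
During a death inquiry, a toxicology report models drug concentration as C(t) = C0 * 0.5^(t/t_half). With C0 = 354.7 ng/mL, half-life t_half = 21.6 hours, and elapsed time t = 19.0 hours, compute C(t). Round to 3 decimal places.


Drug concentration decay:
Number of half-lives = t / t_half = 19.0 / 21.6 = 0.87963
Decay factor = 0.5^0.87963 = 0.5435068
C(t) = 354.7 * 0.5435068 = 192.782 ng/mL

192.782


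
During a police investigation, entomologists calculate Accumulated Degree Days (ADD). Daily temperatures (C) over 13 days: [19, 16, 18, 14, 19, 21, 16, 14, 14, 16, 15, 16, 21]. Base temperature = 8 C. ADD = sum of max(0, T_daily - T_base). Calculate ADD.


Computing ADD day by day:
Day 1: max(0, 19 - 8) = 11
Day 2: max(0, 16 - 8) = 8
Day 3: max(0, 18 - 8) = 10
Day 4: max(0, 14 - 8) = 6
Day 5: max(0, 19 - 8) = 11
Day 6: max(0, 21 - 8) = 13
Day 7: max(0, 16 - 8) = 8
Day 8: max(0, 14 - 8) = 6
Day 9: max(0, 14 - 8) = 6
Day 10: max(0, 16 - 8) = 8
Day 11: max(0, 15 - 8) = 7
Day 12: max(0, 16 - 8) = 8
Day 13: max(0, 21 - 8) = 13
Total ADD = 115

115


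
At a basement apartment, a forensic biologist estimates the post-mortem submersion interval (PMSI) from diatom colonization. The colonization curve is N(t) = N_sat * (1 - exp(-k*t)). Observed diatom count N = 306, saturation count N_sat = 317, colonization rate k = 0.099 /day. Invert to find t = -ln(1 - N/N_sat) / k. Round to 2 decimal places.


PMSI from diatom colonization curve:
N / N_sat = 306 / 317 = 0.9653
1 - N/N_sat = 0.0347
ln(1 - N/N_sat) = -3.361016
t = -ln(1 - N/N_sat) / k = -(-3.361016) / 0.099 = 33.95 days

33.95


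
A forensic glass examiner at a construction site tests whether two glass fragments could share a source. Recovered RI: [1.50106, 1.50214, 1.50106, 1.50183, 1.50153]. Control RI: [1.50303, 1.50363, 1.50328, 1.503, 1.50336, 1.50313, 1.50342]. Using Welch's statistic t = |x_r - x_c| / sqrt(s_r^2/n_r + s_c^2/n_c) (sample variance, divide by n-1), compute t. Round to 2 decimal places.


Welch's t-criterion for glass RI comparison:
Recovered mean = sum / n_r = 7.50762 / 5 = 1.501524
Control mean = sum / n_c = 10.52285 / 7 = 1.5032643
Recovered sample variance s_r^2 = 2.2593e-07
Control sample variance s_c^2 = 5.16952e-08
Welch SE (unpooled) = sqrt(s_r^2/n_r + s_c^2/n_c) = sqrt(4.5186e-08 + 7.38503e-09) = sqrt(5.2571e-08) = 0.000229284
|mean_r - mean_c| = 0.00174029
t = 0.00174029 / 0.000229284 = 7.59

7.59


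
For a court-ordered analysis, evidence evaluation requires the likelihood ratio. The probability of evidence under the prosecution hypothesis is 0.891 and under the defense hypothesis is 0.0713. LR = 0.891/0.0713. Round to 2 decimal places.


Likelihood ratio calculation:
LR = P(E|Hp) / P(E|Hd)
LR = 0.891 / 0.0713
LR = 12.50

12.50


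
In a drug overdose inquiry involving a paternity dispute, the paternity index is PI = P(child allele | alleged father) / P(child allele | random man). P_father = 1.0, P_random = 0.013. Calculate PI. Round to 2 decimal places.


Paternity Index calculation:
PI = P(allele|father) / P(allele|random)
PI = 1.0 / 0.013
PI = 76.92

76.92


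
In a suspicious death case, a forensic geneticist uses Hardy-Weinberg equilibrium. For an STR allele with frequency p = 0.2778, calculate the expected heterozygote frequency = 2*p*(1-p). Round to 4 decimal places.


Hardy-Weinberg heterozygote frequency:
q = 1 - p = 1 - 0.2778 = 0.7222
2pq = 2 * 0.2778 * 0.7222 = 0.4013

0.4013


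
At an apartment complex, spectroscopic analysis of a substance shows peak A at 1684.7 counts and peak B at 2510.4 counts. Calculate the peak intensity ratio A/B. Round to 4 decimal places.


Spectral peak ratio:
Peak A = 1684.7 counts
Peak B = 2510.4 counts
Ratio = 1684.7 / 2510.4 = 0.6711

0.6711


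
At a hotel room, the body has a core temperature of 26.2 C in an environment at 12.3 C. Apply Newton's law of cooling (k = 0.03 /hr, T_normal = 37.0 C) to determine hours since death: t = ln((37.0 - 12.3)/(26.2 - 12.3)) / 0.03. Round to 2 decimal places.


Using Newton's law of cooling:
t = ln((T_normal - T_ambient) / (T_body - T_ambient)) / k
T_normal - T_ambient = 24.7
T_body - T_ambient = 13.9
Ratio = 1.776978
ln(ratio) = 0.574914
t = 0.574914 / 0.03 = 19.16 hours

19.16


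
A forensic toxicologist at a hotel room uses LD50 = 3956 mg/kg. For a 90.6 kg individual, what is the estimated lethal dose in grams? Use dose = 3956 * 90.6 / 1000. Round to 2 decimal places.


Lethal dose calculation:
Lethal dose = LD50 * body_weight / 1000
= 3956 * 90.6 / 1000
= 358413.6 / 1000
= 358.41 g

358.41
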